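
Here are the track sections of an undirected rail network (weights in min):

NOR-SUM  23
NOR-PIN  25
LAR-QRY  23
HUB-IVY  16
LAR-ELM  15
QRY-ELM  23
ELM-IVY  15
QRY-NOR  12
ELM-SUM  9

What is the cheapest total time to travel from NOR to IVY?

Shortest distances from NOR:
NOR: 0
QRY: 12  (via NOR)
SUM: 23  (via NOR)
PIN: 25  (via NOR)
ELM: 32  (via SUM)
LAR: 35  (via QRY)
IVY: 47  (via ELM)
Shortest route: NOR–SUM–ELM–IVY = 47 min.

47 min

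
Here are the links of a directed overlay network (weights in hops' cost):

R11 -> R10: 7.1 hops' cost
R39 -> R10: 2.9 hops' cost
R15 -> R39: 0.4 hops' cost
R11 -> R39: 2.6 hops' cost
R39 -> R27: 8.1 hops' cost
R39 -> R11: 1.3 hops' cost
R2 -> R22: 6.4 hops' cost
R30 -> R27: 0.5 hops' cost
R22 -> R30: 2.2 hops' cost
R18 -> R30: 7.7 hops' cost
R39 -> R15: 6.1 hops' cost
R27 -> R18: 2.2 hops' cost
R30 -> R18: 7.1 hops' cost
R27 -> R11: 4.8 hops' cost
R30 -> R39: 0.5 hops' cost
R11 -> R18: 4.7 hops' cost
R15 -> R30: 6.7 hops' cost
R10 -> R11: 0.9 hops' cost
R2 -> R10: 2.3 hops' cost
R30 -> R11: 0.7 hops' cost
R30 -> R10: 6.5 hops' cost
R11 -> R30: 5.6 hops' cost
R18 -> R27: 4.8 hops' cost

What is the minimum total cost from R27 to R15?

13.5 hops' cost

Enumerating some paths:
R27–R11–R39–R15: 4.8+2.6+6.1 = 13.5
R27–R11–R30–R39–R15: 4.8+5.6+0.5+6.1 = 17
R27–R18–R30–R39–R15: 2.2+7.7+0.5+6.1 = 16.5
The minimum is 13.5 hops' cost via R27–R11–R39–R15.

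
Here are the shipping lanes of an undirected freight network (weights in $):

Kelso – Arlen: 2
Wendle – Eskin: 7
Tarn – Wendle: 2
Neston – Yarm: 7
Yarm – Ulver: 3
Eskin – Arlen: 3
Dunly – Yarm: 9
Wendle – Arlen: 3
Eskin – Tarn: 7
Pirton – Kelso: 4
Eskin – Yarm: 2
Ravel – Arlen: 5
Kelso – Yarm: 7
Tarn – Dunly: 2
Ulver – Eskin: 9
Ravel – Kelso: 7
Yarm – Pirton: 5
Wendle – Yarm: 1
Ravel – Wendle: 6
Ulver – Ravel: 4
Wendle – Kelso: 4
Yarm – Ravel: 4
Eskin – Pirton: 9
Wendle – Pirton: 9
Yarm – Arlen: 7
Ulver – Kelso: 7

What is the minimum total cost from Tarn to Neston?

Running Dijkstra from Tarn:
Tarn: 0
Dunly: 2  (via Tarn)
Wendle: 2  (via Tarn)
Yarm: 3  (via Wendle)
Arlen: 5  (via Wendle)
Eskin: 5  (via Yarm)
Kelso: 6  (via Wendle)
Ulver: 6  (via Yarm)
Ravel: 7  (via Yarm)
Pirton: 8  (via Yarm)
Neston: 10  (via Yarm)
Shortest route: Tarn–Wendle–Yarm–Neston = $10.

$10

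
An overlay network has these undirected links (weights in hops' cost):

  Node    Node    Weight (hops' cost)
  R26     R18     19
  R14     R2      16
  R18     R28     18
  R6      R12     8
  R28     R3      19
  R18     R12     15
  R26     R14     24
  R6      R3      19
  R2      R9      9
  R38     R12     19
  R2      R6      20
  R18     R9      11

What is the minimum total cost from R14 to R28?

54 hops' cost

Candidate routes:
R14 - R26 - R18 - R28: 24+19+18 = 61
R14 - R2 - R9 - R18 - R28: 16+9+11+18 = 54
The minimum is 54 hops' cost via R14 - R2 - R9 - R18 - R28.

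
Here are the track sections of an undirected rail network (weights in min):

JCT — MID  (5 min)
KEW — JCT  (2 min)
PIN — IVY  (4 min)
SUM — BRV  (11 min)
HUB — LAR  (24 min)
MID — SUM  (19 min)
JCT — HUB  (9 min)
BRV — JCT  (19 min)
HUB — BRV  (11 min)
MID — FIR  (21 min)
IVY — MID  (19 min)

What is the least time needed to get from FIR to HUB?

Shortest distances from FIR:
FIR: 0
MID: 21  (via FIR)
JCT: 26  (via MID)
KEW: 28  (via JCT)
HUB: 35  (via JCT)
Shortest route: FIR → MID → JCT → HUB = 35 min.

35 min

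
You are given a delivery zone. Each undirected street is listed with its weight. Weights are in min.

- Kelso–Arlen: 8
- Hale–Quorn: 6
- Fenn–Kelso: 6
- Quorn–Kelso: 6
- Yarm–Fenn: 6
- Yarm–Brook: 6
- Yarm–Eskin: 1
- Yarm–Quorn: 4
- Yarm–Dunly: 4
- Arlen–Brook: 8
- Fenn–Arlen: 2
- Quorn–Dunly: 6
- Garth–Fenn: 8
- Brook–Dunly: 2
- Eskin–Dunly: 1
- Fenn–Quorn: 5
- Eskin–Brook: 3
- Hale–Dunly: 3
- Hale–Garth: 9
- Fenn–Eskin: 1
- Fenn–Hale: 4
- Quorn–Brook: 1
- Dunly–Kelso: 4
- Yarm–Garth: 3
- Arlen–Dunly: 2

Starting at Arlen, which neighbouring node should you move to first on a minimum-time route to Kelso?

Dunly

Compare a few routes:
Arlen–Fenn–Eskin–Dunly–Kelso: 2+1+1+4 = 8
Arlen–Dunly–Kelso: 2+4 = 6
Arlen–Fenn–Kelso: 2+6 = 8
Arlen–Kelso: 8 = 8
The minimum is 6 min via Arlen–Dunly–Kelso.
So from Arlen the first move is to Dunly.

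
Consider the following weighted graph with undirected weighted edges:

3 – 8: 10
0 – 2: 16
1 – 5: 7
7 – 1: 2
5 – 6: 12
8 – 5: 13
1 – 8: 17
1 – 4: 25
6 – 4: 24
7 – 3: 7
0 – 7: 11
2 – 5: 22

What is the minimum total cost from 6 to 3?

28

Enumerating some paths:
6 - 5 - 8 - 3: 12+13+10 = 35
6 - 5 - 1 - 7 - 3: 12+7+2+7 = 28
The minimum is 28 via 6 - 5 - 1 - 7 - 3.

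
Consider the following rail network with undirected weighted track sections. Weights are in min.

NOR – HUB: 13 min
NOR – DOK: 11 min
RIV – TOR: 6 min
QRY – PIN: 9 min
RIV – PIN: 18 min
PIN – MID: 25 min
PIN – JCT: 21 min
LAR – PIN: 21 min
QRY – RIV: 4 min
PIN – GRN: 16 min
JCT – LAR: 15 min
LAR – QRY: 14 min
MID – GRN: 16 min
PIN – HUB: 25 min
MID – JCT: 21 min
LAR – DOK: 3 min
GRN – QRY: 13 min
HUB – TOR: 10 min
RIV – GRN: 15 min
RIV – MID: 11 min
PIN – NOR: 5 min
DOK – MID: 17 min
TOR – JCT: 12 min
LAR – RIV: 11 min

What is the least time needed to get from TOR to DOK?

Settle nodes by increasing distance from TOR:
TOR: 0
RIV: 6  (via TOR)
HUB: 10  (via TOR)
QRY: 10  (via RIV)
JCT: 12  (via TOR)
MID: 17  (via RIV)
LAR: 17  (via RIV)
PIN: 19  (via QRY)
DOK: 20  (via LAR)
Shortest route: TOR–RIV–LAR–DOK = 20 min.

20 min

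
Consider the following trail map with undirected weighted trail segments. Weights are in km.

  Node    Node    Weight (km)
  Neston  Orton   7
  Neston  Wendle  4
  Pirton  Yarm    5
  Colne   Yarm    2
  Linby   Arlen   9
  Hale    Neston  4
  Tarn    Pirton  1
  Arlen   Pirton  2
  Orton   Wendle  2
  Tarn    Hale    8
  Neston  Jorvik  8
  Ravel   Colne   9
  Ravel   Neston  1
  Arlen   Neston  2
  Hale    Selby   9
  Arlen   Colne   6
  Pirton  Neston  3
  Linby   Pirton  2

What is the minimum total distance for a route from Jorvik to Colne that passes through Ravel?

18 km

Best Jorvik to Ravel: Jorvik → Neston → Ravel costing 9
Shortest Ravel→Colne: Ravel → Colne = 9
Total via Ravel: 9 + 9 = 18 km.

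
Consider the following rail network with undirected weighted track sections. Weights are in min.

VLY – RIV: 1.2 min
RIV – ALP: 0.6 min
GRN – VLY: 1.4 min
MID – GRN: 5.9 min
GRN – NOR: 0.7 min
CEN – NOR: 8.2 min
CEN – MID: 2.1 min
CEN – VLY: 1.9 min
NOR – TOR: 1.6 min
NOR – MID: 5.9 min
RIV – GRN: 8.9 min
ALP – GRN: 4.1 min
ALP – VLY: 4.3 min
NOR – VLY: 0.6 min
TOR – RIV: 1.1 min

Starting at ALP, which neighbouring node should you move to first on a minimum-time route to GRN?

RIV

Enumerating some paths:
ALP–RIV–VLY–GRN: 0.6+1.2+1.4 = 3.2
ALP–RIV–VLY–NOR–GRN: 0.6+1.2+0.6+0.7 = 3.1
ALP–RIV–TOR–NOR–GRN: 0.6+1.1+1.6+0.7 = 4
ALP–GRN: 4.1 = 4.1
The minimum is 3.1 min via ALP–RIV–VLY–NOR–GRN.
So from ALP the first move is to RIV.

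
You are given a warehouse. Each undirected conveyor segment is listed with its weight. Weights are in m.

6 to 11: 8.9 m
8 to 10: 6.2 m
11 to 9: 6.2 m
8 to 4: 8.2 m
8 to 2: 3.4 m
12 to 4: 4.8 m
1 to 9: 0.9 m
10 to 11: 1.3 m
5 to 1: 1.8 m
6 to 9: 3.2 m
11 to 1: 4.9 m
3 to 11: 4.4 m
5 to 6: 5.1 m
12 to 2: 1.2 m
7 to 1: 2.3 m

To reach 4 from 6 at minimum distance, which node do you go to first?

11

Candidate routes:
6 - 11 - 10 - 8 - 2 - 12 - 4: 8.9+1.3+6.2+3.4+1.2+4.8 = 25.8
6 - 9 - 11 - 10 - 8 - 4: 3.2+6.2+1.3+6.2+8.2 = 25.1
6 - 11 - 10 - 8 - 4: 8.9+1.3+6.2+8.2 = 24.6
6 - 9 - 1 - 11 - 10 - 8 - 4: 3.2+0.9+4.9+1.3+6.2+8.2 = 24.7
The minimum is 24.6 m via 6 - 11 - 10 - 8 - 4.
So from 6 the first move is to 11.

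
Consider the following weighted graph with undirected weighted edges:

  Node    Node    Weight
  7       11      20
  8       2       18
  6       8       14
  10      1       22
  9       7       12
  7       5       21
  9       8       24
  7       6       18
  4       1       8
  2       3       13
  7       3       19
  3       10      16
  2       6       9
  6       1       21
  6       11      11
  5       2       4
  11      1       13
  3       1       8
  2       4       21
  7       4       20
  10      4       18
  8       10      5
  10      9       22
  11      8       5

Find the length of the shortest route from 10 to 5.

Settle nodes by increasing distance from 10:
10: 0
8: 5  (via 10)
11: 10  (via 8)
3: 16  (via 10)
4: 18  (via 10)
6: 19  (via 8)
1: 22  (via 10)
9: 22  (via 10)
2: 23  (via 8)
5: 27  (via 2)
Shortest route: 10 → 8 → 2 → 5 = 27.

27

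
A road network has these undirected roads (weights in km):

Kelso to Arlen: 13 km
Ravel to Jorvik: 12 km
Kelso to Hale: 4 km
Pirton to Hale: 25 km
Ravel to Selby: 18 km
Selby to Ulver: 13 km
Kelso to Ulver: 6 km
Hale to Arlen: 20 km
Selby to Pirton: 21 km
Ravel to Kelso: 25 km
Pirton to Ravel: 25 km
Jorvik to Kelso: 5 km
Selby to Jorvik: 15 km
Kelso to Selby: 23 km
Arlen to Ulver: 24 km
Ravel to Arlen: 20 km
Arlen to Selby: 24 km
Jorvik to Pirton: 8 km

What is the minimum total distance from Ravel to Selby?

Settle nodes by increasing distance from Ravel:
Ravel: 0
Jorvik: 12  (via Ravel)
Kelso: 17  (via Jorvik)
Selby: 18  (via Ravel)
Shortest route: Ravel → Selby = 18 km.

18 km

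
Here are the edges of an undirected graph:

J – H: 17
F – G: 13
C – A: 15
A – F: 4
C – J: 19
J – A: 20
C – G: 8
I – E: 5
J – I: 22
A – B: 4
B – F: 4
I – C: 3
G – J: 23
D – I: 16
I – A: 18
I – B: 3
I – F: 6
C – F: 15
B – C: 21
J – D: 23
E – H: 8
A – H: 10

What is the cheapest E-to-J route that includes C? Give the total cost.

Best E to C: E → I → C costing 8
Shortest C→J: C → J = 19
Total via C: 8 + 19 = 27.

27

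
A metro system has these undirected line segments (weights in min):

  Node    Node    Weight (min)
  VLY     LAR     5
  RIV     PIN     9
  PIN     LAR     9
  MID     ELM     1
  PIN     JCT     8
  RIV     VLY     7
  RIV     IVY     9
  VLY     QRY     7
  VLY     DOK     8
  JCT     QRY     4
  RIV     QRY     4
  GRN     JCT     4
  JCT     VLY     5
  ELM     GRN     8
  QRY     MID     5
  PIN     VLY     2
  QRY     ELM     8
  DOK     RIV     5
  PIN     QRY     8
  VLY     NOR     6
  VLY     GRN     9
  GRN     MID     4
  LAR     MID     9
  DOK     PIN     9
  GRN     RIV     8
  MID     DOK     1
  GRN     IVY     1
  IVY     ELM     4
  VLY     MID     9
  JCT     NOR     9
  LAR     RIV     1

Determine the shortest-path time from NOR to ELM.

Running Dijkstra from NOR:
NOR: 0
VLY: 6  (via NOR)
PIN: 8  (via VLY)
JCT: 9  (via NOR)
LAR: 11  (via VLY)
RIV: 12  (via LAR)
QRY: 13  (via VLY)
GRN: 13  (via JCT)
DOK: 14  (via VLY)
IVY: 14  (via GRN)
MID: 15  (via VLY)
ELM: 16  (via MID)
Shortest route: NOR–VLY–MID–ELM = 16 min.

16 min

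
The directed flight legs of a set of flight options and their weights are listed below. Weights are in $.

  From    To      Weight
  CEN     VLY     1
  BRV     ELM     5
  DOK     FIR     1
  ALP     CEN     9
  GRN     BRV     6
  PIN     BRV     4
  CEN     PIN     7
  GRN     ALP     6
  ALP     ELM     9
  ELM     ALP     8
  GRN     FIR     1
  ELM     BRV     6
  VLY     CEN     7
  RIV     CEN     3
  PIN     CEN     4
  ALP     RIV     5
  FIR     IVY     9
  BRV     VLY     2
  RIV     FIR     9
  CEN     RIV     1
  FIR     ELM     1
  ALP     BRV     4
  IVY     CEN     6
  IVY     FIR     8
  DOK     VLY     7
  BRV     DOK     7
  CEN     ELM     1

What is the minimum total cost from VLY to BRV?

$14

Running Dijkstra from VLY:
VLY: 0
CEN: 7  (via VLY)
RIV: 8  (via CEN)
ELM: 8  (via CEN)
PIN: 14  (via CEN)
BRV: 14  (via ELM)
Shortest route: VLY → CEN → ELM → BRV = $14.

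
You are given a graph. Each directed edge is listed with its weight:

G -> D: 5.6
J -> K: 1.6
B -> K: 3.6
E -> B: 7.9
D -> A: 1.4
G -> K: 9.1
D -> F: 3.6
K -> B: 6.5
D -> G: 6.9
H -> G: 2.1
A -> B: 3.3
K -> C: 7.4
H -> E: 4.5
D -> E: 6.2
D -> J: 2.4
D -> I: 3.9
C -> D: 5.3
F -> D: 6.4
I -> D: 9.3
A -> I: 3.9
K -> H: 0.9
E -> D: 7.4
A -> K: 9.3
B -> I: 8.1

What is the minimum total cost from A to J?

15.6

Candidate routes:
A - I - D - J: 3.9+9.3+2.4 = 15.6
A - B - K - H - G - D - J: 3.3+3.6+0.9+2.1+5.6+2.4 = 17.9
The minimum is 15.6 via A - I - D - J.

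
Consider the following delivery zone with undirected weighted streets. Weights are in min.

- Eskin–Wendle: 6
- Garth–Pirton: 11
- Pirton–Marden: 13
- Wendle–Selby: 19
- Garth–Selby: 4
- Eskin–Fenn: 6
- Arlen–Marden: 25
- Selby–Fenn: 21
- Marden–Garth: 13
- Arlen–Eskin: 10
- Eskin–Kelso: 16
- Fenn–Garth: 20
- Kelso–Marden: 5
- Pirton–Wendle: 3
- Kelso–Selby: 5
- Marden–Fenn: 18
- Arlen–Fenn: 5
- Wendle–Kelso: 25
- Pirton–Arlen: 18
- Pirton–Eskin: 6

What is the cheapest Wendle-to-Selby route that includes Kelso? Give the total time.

26 min

Best Wendle to Kelso: Wendle–Pirton–Marden–Kelso costing 21
Best Kelso to Selby: Kelso–Selby costing 5
Total via Kelso: 21 + 5 = 26 min.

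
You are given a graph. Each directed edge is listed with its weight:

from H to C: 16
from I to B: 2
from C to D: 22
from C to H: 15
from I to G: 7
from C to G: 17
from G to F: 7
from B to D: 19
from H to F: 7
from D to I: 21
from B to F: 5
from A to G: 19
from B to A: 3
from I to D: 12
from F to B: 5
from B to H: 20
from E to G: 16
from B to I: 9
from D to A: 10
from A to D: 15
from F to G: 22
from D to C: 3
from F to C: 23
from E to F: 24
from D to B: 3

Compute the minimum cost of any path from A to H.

Running Dijkstra from A:
A: 0
D: 15  (via A)
B: 18  (via D)
C: 18  (via D)
G: 19  (via A)
F: 23  (via B)
I: 27  (via B)
H: 33  (via C)
Shortest route: A → D → C → H = 33.

33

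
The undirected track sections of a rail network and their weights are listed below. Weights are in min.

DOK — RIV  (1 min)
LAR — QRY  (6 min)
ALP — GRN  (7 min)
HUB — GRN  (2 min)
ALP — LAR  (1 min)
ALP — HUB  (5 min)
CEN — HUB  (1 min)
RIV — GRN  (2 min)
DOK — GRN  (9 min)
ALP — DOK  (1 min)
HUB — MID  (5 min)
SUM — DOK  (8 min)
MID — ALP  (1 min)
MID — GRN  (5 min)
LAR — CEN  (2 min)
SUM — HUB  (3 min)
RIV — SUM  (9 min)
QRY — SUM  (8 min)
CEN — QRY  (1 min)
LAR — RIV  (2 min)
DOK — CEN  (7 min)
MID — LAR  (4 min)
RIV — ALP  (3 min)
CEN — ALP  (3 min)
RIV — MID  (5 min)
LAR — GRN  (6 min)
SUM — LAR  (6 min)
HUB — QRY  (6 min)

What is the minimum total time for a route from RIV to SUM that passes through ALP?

Shortest RIV→ALP: RIV → DOK → ALP = 2
Best ALP to SUM: ALP → LAR → SUM costing 7
Total via ALP: 2 + 7 = 9 min.

9 min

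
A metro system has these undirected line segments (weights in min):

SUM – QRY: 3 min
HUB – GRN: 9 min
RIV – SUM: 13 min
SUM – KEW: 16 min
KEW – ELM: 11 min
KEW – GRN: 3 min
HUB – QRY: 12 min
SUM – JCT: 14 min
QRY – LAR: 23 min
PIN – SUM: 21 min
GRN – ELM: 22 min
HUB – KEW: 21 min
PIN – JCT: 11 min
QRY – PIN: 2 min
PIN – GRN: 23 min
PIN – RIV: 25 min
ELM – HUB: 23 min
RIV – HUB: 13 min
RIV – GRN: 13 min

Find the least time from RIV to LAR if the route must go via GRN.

57 min

Shortest RIV→GRN: RIV → GRN = 13
Best GRN to LAR: GRN → HUB → QRY → LAR costing 44
Total via GRN: 13 + 44 = 57 min.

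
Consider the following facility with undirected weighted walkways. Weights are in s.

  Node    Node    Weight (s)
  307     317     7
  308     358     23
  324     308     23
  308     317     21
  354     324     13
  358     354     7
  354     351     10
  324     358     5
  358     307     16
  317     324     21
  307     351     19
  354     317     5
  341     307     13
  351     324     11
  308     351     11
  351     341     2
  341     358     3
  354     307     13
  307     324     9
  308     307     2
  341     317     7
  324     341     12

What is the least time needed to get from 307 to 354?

Candidate routes:
307 → 317 → 354: 7+5 = 12
307 → 354: 13 = 13
Cheapest is 307 → 317 → 354 at 12 s.

12 s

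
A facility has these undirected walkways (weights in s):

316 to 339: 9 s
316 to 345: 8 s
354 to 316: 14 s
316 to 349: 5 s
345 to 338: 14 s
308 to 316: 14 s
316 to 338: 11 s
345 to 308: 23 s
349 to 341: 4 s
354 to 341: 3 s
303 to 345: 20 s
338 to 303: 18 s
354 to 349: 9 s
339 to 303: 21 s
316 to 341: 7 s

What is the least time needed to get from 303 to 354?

Candidate routes:
303 → 345 → 316 → 341 → 354: 20+8+7+3 = 38
303 → 338 → 316 → 341 → 354: 18+11+7+3 = 39
The minimum is 38 s via 303 → 345 → 316 → 341 → 354.

38 s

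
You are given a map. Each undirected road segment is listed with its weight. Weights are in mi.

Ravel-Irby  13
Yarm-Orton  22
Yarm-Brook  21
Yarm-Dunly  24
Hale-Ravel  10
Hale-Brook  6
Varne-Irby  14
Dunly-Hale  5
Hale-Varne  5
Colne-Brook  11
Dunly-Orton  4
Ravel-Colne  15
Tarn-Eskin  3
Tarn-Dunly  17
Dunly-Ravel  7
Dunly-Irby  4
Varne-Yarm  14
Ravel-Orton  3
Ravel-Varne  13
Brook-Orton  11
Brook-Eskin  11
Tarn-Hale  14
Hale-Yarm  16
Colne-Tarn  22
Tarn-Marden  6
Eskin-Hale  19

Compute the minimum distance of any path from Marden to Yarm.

36 mi

Shortest distances from Marden:
Marden: 0
Tarn: 6  (via Marden)
Eskin: 9  (via Tarn)
Hale: 20  (via Tarn)
Brook: 20  (via Eskin)
Dunly: 23  (via Tarn)
Varne: 25  (via Hale)
Irby: 27  (via Dunly)
Orton: 27  (via Dunly)
Colne: 28  (via Tarn)
Ravel: 30  (via Hale)
Yarm: 36  (via Hale)
Shortest route: Marden → Tarn → Hale → Yarm = 36 mi.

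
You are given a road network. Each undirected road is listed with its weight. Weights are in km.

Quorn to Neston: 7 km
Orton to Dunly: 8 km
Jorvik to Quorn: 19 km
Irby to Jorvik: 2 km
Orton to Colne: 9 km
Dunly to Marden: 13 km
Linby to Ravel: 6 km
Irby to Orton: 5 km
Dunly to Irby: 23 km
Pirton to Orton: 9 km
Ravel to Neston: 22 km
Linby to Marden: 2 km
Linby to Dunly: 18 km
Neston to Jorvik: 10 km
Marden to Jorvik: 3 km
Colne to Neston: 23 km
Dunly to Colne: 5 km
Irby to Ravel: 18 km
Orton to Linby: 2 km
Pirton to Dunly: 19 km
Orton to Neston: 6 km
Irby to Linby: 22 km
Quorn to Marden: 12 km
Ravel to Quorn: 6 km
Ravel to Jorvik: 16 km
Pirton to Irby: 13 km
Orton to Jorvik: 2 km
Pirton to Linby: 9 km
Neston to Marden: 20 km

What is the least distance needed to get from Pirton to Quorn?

21 km

Candidate routes:
Pirton → Linby → Ravel → Quorn: 9+6+6 = 21
Pirton → Orton → Neston → Quorn: 9+6+7 = 22
Pirton → Linby → Marden → Quorn: 9+2+12 = 23
Pirton → Orton → Linby → Ravel → Quorn: 9+2+6+6 = 23
The minimum is 21 km via Pirton → Linby → Ravel → Quorn.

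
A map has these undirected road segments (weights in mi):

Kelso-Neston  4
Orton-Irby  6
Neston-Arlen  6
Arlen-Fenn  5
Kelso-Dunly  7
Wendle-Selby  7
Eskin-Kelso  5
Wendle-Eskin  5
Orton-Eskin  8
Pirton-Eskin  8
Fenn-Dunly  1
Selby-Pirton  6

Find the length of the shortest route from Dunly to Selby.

24 mi

Compare a few routes:
Dunly–Kelso–Eskin–Pirton–Selby: 7+5+8+6 = 26
Dunly–Kelso–Eskin–Wendle–Selby: 7+5+5+7 = 24
The minimum is 24 mi via Dunly–Kelso–Eskin–Wendle–Selby.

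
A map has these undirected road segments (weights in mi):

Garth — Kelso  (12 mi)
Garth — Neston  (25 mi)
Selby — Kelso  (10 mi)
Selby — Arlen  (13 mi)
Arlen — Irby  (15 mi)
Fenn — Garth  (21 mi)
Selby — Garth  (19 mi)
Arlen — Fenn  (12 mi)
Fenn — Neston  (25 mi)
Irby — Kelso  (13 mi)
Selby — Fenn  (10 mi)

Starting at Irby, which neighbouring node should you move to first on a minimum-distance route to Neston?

Enumerating some paths:
Irby - Kelso - Garth - Neston: 13+12+25 = 50
Irby - Arlen - Fenn - Neston: 15+12+25 = 52
The minimum is 50 mi via Irby - Kelso - Garth - Neston.
So from Irby the first move is to Kelso.

Kelso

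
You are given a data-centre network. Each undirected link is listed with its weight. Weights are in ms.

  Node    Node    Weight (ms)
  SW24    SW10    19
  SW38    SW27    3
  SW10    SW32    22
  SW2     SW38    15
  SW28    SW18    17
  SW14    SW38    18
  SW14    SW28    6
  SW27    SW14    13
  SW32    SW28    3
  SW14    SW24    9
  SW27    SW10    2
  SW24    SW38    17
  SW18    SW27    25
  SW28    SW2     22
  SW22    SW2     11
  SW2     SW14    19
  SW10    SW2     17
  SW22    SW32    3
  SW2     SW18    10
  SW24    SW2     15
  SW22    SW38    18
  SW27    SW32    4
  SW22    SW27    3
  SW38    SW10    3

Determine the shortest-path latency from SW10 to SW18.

Candidate routes:
SW10–SW27–SW32–SW28–SW18: 2+4+3+17 = 26
SW10–SW2–SW18: 17+10 = 27
Cheapest is SW10–SW27–SW32–SW28–SW18 at 26 ms.

26 ms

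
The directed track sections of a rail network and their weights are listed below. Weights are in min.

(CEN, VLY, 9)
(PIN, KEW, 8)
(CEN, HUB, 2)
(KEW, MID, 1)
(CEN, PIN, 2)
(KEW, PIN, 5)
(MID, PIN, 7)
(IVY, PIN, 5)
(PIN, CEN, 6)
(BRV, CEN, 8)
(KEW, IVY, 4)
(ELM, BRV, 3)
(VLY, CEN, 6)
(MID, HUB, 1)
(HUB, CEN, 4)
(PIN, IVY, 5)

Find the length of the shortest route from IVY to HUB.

Compare a few routes:
IVY → PIN → KEW → MID → HUB: 5+8+1+1 = 15
IVY → PIN → CEN → HUB: 5+6+2 = 13
Cheapest is IVY → PIN → CEN → HUB at 13 min.

13 min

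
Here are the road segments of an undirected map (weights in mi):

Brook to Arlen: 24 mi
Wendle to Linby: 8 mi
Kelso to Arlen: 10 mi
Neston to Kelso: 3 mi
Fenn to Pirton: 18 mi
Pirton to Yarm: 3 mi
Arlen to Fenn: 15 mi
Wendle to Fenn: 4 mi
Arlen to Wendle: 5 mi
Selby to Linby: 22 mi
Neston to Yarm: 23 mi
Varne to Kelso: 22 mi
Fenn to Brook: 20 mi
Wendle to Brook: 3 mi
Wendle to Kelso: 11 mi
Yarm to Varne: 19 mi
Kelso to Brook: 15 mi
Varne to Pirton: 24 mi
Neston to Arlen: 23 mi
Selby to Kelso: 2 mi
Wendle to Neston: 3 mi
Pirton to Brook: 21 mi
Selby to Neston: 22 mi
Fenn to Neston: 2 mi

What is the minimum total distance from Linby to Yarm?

33 mi

Enumerating some paths:
Linby–Wendle–Brook–Pirton–Yarm: 8+3+21+3 = 35
Linby–Wendle–Neston–Fenn–Pirton–Yarm: 8+3+2+18+3 = 34
Linby–Wendle–Neston–Yarm: 8+3+23 = 34
Linby–Wendle–Fenn–Pirton–Yarm: 8+4+18+3 = 33
The minimum is 33 mi via Linby–Wendle–Fenn–Pirton–Yarm.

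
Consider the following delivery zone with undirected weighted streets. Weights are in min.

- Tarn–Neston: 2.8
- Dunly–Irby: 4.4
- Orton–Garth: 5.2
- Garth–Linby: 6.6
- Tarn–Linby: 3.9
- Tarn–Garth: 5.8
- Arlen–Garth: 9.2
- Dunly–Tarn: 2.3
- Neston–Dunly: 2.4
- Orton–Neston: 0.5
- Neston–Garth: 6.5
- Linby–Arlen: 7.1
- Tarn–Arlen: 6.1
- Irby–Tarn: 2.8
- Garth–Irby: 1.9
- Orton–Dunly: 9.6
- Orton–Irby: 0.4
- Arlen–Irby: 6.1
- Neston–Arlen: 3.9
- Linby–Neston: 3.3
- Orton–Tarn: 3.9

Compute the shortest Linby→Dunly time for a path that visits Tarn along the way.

Best Linby to Tarn: Linby → Tarn costing 3.9
Best Tarn to Dunly: Tarn → Dunly costing 2.3
Total via Tarn: 3.9 + 2.3 = 6.2 min.

6.2 min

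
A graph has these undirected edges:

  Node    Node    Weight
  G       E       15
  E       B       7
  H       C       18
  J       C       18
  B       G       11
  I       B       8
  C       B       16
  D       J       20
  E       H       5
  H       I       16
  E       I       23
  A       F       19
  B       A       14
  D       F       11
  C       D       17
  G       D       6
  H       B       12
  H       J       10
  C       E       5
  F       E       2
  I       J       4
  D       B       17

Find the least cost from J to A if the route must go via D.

Best J to D: J → D costing 20
Best D to A: D → F → A costing 30
Total via D: 20 + 30 = 50.

50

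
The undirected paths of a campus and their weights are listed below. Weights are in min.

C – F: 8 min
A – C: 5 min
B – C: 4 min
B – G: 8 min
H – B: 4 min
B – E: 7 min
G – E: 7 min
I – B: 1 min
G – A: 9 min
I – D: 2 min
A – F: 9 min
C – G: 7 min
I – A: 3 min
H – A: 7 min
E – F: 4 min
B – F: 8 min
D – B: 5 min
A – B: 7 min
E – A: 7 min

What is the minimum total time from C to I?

Candidate routes:
C - B - I: 4+1 = 5
C - A - I: 5+3 = 8
The minimum is 5 min via C - B - I.

5 min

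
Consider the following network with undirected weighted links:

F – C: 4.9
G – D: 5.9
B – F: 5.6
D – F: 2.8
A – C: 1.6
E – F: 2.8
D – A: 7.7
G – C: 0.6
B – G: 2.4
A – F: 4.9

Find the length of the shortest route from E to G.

Candidate routes:
E–F–A–C–G: 2.8+4.9+1.6+0.6 = 9.9
E–F–D–G: 2.8+2.8+5.9 = 11.5
E–F–C–G: 2.8+4.9+0.6 = 8.3
E–F–B–G: 2.8+5.6+2.4 = 10.8
The minimum is 8.3 via E–F–C–G.

8.3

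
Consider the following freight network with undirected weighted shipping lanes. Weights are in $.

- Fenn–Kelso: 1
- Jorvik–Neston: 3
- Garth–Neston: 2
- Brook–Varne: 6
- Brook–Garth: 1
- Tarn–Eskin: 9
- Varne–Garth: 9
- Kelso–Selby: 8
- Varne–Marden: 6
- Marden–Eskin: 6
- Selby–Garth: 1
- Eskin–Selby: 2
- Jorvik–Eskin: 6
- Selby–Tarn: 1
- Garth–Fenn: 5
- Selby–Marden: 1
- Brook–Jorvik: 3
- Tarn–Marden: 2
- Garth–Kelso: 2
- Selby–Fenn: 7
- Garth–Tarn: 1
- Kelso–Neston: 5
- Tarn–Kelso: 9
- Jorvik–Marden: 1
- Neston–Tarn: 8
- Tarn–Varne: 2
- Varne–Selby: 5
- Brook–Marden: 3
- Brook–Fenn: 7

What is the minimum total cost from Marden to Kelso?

Running Dijkstra from Marden:
Marden: 0
Selby: 1  (via Marden)
Jorvik: 1  (via Marden)
Tarn: 2  (via Marden)
Garth: 2  (via Selby)
Brook: 3  (via Marden)
Eskin: 3  (via Selby)
Kelso: 4  (via Garth)
Shortest route: Marden–Selby–Garth–Kelso = $4.

$4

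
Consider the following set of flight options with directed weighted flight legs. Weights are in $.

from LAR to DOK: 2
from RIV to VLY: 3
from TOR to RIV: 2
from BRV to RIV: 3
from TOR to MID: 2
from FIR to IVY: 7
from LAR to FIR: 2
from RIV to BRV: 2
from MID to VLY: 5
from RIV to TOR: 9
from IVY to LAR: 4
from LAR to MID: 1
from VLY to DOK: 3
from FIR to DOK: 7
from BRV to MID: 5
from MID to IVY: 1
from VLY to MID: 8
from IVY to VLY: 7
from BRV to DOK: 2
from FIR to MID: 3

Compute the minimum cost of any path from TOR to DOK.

$6

Enumerating some paths:
TOR–RIV–BRV–DOK: 2+2+2 = 6
TOR–MID–IVY–LAR–DOK: 2+1+4+2 = 9
TOR–RIV–VLY–DOK: 2+3+3 = 8
TOR–MID–VLY–DOK: 2+5+3 = 10
The minimum is $6 via TOR–RIV–BRV–DOK.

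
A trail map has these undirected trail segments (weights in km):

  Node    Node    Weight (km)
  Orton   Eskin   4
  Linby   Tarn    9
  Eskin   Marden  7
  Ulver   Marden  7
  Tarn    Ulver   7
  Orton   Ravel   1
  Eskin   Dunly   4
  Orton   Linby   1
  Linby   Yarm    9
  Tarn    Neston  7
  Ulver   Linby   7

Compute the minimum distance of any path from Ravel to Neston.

18 km

Candidate routes:
Ravel - Orton - Linby - Tarn - Neston: 1+1+9+7 = 18
Ravel - Orton - Eskin - Marden - Ulver - Tarn - Neston: 1+4+7+7+7+7 = 33
Ravel - Orton - Linby - Ulver - Tarn - Neston: 1+1+7+7+7 = 23
The minimum is 18 km via Ravel - Orton - Linby - Tarn - Neston.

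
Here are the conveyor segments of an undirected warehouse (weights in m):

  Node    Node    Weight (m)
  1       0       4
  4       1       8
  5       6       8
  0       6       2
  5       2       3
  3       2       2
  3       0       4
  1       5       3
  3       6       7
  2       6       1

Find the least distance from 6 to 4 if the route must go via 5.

Shortest 6→5: 6–2–5 = 4
Shortest 5→4: 5–1–4 = 11
Total via 5: 4 + 11 = 15 m.

15 m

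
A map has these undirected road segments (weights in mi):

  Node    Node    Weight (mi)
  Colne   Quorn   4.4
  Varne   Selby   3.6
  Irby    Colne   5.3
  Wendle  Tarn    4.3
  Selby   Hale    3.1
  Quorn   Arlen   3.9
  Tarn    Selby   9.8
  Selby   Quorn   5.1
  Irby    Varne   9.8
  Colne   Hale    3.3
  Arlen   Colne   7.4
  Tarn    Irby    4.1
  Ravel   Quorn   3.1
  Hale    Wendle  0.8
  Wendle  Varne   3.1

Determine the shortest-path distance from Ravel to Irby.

Compare a few routes:
Ravel → Quorn → Colne → Hale → Wendle → Tarn → Irby: 3.1+4.4+3.3+0.8+4.3+4.1 = 20
Ravel → Quorn → Selby → Hale → Colne → Irby: 3.1+5.1+3.1+3.3+5.3 = 19.9
Ravel → Quorn → Colne → Irby: 3.1+4.4+5.3 = 12.8
Ravel → Quorn → Arlen → Colne → Irby: 3.1+3.9+7.4+5.3 = 19.7
The minimum is 12.8 mi via Ravel → Quorn → Colne → Irby.

12.8 mi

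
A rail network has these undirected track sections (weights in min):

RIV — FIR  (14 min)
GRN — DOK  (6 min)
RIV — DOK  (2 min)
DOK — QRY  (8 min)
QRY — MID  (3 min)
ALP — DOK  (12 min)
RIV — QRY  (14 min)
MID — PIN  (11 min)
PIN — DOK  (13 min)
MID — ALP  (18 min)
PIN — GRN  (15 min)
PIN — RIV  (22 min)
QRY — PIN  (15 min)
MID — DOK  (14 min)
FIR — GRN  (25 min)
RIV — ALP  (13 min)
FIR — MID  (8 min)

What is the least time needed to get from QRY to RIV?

Running Dijkstra from QRY:
QRY: 0
MID: 3  (via QRY)
DOK: 8  (via QRY)
RIV: 10  (via DOK)
Shortest route: QRY–DOK–RIV = 10 min.

10 min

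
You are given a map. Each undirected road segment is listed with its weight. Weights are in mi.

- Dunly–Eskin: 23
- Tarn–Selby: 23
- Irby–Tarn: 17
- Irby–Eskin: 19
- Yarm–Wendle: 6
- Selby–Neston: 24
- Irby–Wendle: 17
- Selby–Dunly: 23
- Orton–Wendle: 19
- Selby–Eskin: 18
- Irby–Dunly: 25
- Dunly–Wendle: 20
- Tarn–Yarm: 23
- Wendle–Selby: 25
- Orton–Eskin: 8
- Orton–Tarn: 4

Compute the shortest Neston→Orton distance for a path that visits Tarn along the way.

Shortest Neston→Tarn: Neston → Selby → Tarn = 47
Shortest Tarn→Orton: Tarn → Orton = 4
Total via Tarn: 47 + 4 = 51 mi.

51 mi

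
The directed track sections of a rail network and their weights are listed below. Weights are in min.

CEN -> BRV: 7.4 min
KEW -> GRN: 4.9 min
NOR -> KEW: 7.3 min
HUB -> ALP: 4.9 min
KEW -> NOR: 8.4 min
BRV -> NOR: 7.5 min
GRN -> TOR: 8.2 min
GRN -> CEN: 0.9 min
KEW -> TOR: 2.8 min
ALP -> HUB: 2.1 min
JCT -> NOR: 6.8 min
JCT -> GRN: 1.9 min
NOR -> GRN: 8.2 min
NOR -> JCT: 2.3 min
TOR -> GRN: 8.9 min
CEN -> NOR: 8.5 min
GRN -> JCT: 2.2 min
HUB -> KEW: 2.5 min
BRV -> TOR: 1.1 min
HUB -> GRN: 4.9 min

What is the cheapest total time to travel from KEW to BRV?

Enumerating some paths:
KEW - GRN - CEN - BRV: 4.9+0.9+7.4 = 13.2
KEW - NOR - JCT - GRN - CEN - BRV: 8.4+2.3+1.9+0.9+7.4 = 20.9
KEW - TOR - GRN - CEN - BRV: 2.8+8.9+0.9+7.4 = 20
Cheapest is KEW - GRN - CEN - BRV at 13.2 min.

13.2 min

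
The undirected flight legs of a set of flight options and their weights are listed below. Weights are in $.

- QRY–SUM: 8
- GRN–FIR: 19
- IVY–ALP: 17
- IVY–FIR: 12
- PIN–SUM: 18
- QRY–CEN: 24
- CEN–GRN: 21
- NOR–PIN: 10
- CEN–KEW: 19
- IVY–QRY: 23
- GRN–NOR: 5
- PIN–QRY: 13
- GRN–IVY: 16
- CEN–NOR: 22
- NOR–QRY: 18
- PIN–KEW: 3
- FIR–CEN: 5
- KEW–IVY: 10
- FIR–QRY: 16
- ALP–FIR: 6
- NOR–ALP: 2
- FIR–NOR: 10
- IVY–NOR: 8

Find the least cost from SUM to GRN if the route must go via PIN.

$33

Shortest SUM→PIN: SUM → PIN = 18
Best PIN to GRN: PIN → NOR → GRN costing 15
Total via PIN: 18 + 15 = $33.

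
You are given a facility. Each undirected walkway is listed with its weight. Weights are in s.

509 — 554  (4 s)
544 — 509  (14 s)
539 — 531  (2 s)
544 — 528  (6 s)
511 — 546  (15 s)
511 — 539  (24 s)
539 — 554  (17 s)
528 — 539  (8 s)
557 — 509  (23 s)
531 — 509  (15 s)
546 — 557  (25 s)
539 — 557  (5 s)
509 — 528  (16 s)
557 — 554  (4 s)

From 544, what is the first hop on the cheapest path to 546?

Candidate routes:
544 → 509 → 554 → 557 → 546: 14+4+4+25 = 47
544 → 528 → 539 → 511 → 546: 6+8+24+15 = 53
544 → 528 → 539 → 557 → 546: 6+8+5+25 = 44
The minimum is 44 s via 544 → 528 → 539 → 557 → 546.
So from 544 the first move is to 528.

528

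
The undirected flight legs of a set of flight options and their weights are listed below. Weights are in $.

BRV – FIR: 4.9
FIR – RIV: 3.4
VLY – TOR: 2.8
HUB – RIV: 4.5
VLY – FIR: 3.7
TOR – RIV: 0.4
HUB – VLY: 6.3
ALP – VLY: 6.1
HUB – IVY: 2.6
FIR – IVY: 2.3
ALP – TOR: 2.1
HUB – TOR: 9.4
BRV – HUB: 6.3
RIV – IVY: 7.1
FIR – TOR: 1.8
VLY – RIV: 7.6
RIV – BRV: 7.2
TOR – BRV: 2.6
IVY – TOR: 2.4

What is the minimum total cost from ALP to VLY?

Enumerating some paths:
ALP - TOR - VLY: 2.1+2.8 = 4.9
ALP - VLY: 6.1 = 6.1
ALP - TOR - RIV - FIR - VLY: 2.1+0.4+3.4+3.7 = 9.6
ALP - TOR - FIR - VLY: 2.1+1.8+3.7 = 7.6
Cheapest is ALP - TOR - VLY at $4.9.

$4.9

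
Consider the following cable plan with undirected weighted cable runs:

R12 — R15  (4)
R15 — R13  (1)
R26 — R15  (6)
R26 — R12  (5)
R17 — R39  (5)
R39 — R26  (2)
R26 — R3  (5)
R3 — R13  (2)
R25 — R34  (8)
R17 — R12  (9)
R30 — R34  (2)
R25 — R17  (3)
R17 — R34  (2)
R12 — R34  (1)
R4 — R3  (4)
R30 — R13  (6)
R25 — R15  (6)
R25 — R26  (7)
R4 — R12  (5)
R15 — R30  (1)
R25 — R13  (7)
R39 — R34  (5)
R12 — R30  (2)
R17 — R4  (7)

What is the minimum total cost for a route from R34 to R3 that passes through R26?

11

Best R34 to R26: R34 → R12 → R26 costing 6
Best R26 to R3: R26 → R3 costing 5
Total via R26: 6 + 5 = 11.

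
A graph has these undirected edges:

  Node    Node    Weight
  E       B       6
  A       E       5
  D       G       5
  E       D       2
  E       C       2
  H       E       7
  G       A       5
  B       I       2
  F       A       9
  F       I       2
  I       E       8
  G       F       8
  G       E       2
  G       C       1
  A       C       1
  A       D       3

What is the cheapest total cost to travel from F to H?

Compare a few routes:
F–G–C–E–H: 8+1+2+7 = 18
F–I–E–H: 2+8+7 = 17
F–A–C–E–H: 9+1+2+7 = 19
The minimum is 17 via F–I–E–H.

17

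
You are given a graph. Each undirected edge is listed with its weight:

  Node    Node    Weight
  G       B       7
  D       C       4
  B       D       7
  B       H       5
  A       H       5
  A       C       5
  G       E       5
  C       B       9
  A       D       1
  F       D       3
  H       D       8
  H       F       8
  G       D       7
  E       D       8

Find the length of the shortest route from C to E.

12

Running Dijkstra from C:
C: 0
D: 4  (via C)
A: 5  (via C)
F: 7  (via D)
B: 9  (via C)
H: 10  (via A)
G: 11  (via D)
E: 12  (via D)
Shortest route: C → D → E = 12.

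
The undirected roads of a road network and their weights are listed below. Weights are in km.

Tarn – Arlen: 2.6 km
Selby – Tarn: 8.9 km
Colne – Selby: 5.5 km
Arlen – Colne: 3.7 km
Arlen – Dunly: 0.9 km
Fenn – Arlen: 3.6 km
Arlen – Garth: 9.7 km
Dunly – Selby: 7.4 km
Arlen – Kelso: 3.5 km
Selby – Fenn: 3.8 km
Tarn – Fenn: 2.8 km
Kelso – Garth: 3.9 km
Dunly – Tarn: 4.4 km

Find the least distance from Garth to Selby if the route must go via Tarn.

Shortest Garth→Tarn: Garth–Kelso–Arlen–Tarn = 10
Best Tarn to Selby: Tarn–Fenn–Selby costing 6.6
Total via Tarn: 10 + 6.6 = 16.6 km.

16.6 km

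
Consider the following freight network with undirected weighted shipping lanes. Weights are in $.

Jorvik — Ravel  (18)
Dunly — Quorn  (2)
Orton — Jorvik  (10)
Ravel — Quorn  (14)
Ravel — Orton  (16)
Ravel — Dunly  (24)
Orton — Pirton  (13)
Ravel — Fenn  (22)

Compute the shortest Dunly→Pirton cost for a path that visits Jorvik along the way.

$57

Shortest Dunly→Jorvik: Dunly → Quorn → Ravel → Jorvik = 34
Best Jorvik to Pirton: Jorvik → Orton → Pirton costing 23
Total via Jorvik: 34 + 23 = $57.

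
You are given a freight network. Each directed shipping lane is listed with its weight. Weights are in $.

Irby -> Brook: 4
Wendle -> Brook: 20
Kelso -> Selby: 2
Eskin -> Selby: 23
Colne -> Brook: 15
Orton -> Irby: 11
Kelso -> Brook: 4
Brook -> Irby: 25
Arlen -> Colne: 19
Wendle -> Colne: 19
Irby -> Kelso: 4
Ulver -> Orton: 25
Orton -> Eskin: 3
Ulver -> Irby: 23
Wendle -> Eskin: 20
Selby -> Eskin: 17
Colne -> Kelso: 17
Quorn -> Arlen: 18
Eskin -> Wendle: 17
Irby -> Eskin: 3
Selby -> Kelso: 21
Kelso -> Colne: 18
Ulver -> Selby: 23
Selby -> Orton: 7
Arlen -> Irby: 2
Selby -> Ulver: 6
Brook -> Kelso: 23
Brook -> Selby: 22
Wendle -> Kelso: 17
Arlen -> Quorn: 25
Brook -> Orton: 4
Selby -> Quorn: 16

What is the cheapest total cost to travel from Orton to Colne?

$33

Shortest distances from Orton:
Orton: 0
Eskin: 3  (via Orton)
Irby: 11  (via Orton)
Brook: 15  (via Irby)
Kelso: 15  (via Irby)
Selby: 17  (via Kelso)
Wendle: 20  (via Eskin)
Ulver: 23  (via Selby)
Colne: 33  (via Kelso)
Shortest route: Orton–Irby–Kelso–Colne = $33.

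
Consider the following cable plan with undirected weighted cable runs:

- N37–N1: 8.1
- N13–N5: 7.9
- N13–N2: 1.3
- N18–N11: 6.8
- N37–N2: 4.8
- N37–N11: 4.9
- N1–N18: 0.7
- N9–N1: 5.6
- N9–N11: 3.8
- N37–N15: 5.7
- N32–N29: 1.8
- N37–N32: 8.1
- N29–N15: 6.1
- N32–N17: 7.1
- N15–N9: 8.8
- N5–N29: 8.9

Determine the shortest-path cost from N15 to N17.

Enumerating some paths:
N15–N9–N11–N37–N32–N17: 8.8+3.8+4.9+8.1+7.1 = 32.7
N15–N29–N32–N17: 6.1+1.8+7.1 = 15
N15–N37–N32–N17: 5.7+8.1+7.1 = 20.9
The minimum is 15 via N15–N29–N32–N17.

15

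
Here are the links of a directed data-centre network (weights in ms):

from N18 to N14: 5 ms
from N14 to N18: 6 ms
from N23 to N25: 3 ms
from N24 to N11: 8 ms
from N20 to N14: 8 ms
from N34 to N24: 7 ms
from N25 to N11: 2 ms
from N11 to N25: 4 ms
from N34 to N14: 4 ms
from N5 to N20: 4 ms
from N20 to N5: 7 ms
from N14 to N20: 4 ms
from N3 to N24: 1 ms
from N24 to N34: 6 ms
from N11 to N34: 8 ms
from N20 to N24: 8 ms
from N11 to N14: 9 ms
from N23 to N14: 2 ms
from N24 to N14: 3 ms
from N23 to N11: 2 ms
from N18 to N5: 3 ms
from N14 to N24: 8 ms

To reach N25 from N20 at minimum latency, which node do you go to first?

Candidate routes:
N20–N14–N24–N11–N25: 8+8+8+4 = 28
N20–N24–N11–N25: 8+8+4 = 20
Cheapest is N20–N24–N11–N25 at 20 ms.
So from N20 the first move is to N24.

N24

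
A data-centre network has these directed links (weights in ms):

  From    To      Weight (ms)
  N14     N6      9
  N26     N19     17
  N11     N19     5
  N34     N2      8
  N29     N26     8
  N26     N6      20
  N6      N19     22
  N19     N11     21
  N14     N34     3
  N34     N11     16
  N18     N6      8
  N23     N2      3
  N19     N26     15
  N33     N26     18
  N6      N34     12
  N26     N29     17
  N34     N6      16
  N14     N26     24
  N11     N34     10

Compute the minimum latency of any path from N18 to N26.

45 ms

Shortest distances from N18:
N18: 0
N6: 8  (via N18)
N34: 20  (via N6)
N2: 28  (via N34)
N19: 30  (via N6)
N11: 36  (via N34)
N26: 45  (via N19)
Shortest route: N18–N6–N19–N26 = 45 ms.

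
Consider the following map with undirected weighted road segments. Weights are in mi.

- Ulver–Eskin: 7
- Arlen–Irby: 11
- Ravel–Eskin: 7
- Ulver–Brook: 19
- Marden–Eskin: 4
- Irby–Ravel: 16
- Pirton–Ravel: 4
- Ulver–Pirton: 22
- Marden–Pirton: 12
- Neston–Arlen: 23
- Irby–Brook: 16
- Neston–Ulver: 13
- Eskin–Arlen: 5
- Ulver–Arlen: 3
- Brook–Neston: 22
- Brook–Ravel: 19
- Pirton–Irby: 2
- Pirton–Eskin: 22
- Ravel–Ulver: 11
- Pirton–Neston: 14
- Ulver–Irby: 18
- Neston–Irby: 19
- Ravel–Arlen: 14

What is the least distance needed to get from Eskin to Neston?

Candidate routes:
Eskin–Arlen–Ulver–Neston: 5+3+13 = 21
Eskin–Ulver–Neston: 7+13 = 20
The minimum is 20 mi via Eskin–Ulver–Neston.

20 mi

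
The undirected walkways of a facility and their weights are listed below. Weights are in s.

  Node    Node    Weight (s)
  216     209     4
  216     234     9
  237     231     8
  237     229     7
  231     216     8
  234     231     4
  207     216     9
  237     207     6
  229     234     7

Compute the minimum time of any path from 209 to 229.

20 s

Running Dijkstra from 209:
209: 0
216: 4  (via 209)
231: 12  (via 216)
234: 13  (via 216)
207: 13  (via 216)
237: 19  (via 207)
229: 20  (via 234)
Shortest route: 209–216–234–229 = 20 s.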